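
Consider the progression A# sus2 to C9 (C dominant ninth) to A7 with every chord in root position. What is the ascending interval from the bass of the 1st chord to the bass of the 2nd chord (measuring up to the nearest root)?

The roots are A# and C.
A# up to C is 2 semitones, a whole step narrower than a major third, so the interval is diminished.

diminished third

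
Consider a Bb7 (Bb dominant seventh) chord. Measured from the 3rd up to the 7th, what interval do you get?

Spelling the chord: Bb D F Ab.
3rd = D; 7th = Ab.
5 letter names make it a fifth; at 6 semitones (a half step narrower than perfect) the quality is diminished.
That tritone between 3rd and 7th is what gives the dominant seventh its pull toward resolution.

d5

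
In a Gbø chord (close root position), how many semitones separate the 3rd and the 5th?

The chord tones of Gb half-diminished seventh are Gb Bbb Dbb Fb.
Bbb to Dbb is a minor third: 3 semitones.

3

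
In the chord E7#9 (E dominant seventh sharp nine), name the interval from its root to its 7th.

minor 7th

E dominant seventh sharp nine is spelled E–G♯–B–D–F𝄪.
Root = E; 7th = D.
From E to D: 10 semitones over a seventh = minor.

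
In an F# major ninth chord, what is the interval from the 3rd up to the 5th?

minor third

Spelling the chord: F#, A#, C#, E#, G#.
The 3rd is A# and the 5th is C#.
3 letter names make it a third; at 3 semitones (a half step narrower than major) the quality is minor.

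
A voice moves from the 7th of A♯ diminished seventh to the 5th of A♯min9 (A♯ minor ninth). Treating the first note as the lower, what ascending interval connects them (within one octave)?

A6

The 7th of A♯ diminished seventh is G; the 5th of A♯min9 (A♯ minor ninth) is E♯.
From G to E♯: 10 semitones over a sixth = augmented.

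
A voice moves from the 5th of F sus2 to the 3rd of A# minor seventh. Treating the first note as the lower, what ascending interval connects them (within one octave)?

augmented unison

F sus2 has C as its 5th, and A# minor seventh has C# as its 3rd.
From C to C#: 1 semitone over a unison = augmented.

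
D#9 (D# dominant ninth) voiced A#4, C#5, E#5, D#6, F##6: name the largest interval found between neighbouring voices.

Adjacent intervals: A#4→C#5 = minor third; C#5→E#5 = major third; E#5→D#6 = minor seventh; D#6→F##6 = major third.
The largest is E#5 to D#6, a minor seventh (10 semitones).

m7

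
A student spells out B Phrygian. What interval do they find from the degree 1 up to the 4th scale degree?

Spelling B Phrygian: B C D E F# G A.
That puts B below E.
From B to E is 5 semitones, exactly the perfect fourth.

P4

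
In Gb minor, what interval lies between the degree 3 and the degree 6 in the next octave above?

The scale runs Gb Ab Bbb Cb Db Ebb Fb.
So we need the interval from Bbb up to Ebb.
From Bbb to Ebb is 17 semitones, exactly the perfect eleventh.

perfect eleventh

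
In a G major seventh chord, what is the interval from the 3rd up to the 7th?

P5

Spelling the chord: G-B-D-F#.
So we need the interval from B up to F#.
From B to F# is 7 semitones, exactly the perfect fifth.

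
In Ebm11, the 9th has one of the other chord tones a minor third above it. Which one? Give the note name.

Ab

Spelling the chord: Eb, Gb, Bb, Db, F, Ab.
The 9th is F. A minor third above F is Ab.
Ab is the chord's 11th.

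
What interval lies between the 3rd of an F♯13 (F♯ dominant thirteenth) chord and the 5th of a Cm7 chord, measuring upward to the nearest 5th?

diminished seventh

The 3rd of F♯13 (F♯ dominant thirteenth) is A♯; the 5th of Cm7 is G.
From A♯ to G: 9 semitones over a seventh = diminished.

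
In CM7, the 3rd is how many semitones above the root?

CΔ7 is spelled C E G B.
C to E is a major third: 4 semitones.

4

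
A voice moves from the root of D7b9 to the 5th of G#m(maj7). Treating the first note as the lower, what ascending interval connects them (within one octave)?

D7b9 has D as its root, and G#m(maj7) has D# as its 5th.
From D to D#: 1 semitone over a unison = augmented.

augmented unison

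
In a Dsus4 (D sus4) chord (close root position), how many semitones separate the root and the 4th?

5

Spelling the chord: D, G, A.
D to G is a perfect fourth: 5 semitones.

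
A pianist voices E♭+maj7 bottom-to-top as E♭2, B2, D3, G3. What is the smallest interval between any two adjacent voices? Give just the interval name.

Adjacent intervals: E♭2→B2 = augmented fifth; B2→D3 = minor third; D3→G3 = perfect fourth.
The smallest is B2 to D3, a minor third (3 semitones).

minor 3rd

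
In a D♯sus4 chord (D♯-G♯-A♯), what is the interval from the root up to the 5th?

The root is D♯ and the 5th is A♯.
D♯ up to A♯ spans 5 letter names and 7 semitones — a perfect fifth.

perfect fifth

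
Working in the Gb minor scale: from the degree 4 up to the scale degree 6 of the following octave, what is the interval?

minor tenth

Spelling the Gb minor scale: Gb Ab Bbb Cb Db Ebb Fb.
So we need the interval from Cb up to Ebb.
From Cb to Ebb: 15 semitones over a tenth = minor.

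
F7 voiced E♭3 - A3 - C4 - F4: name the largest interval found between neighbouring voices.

Adjacent intervals: E♭3→A3 = augmented fourth; A3→C4 = minor third; C4→F4 = perfect fourth.
The largest is E♭3 to A3, an augmented fourth (6 semitones).

augmented 4th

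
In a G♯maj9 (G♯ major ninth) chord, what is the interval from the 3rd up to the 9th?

minor 7th

The chord tones of G♯maj9 (G♯ major ninth) are G♯ B♯ D♯ F𝄪 A♯.
That puts B♯ below A♯.
B♯ up to A♯ is 10 semitones, a half step narrower than a major seventh, so the interval is minor.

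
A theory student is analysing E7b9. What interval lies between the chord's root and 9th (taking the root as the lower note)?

Spelling the chord: E G# B D F.
That puts E below F.
From E to F: 13 semitones over a ninth = minor.

minor 9th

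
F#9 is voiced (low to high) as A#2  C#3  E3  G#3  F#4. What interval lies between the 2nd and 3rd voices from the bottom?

Those voices are C#3 and E3.
C# up to E is 3 semitones, a half step narrower than a major third, so the interval is minor.

minor third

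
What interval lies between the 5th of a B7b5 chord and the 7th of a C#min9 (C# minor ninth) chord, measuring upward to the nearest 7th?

B7b5 has F as its 5th, and C#min9 (C# minor ninth) has B as its 7th.
From F to B: 6 semitones over a fourth = augmented.

augmented 4th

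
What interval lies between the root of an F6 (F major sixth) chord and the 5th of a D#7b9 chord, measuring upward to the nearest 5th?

The root of F6 (F major sixth) is F; the 5th of D#7b9 is A#.
F up to A# is 5 semitones, a half step wider than a major third, so the interval is augmented.

A3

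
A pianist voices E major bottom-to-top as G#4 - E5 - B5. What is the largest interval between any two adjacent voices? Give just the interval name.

minor sixth

Adjacent intervals: G#4→E5 = minor sixth; E5→B5 = perfect fifth.
The largest is G#4 to E5, a minor sixth (8 semitones).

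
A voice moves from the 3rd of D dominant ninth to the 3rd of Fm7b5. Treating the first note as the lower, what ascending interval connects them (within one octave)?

The 3rd of D dominant ninth is F#; the 3rd of Fm7b5 is Ab.
From F# to Ab: 2 semitones over a third = diminished.

diminished 3rd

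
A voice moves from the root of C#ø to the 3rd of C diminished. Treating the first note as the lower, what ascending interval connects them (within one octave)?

The root of C#ø is C#; the 3rd of C diminished is Eb.
C# up to Eb is 2 semitones, a whole step narrower than a major third, so the interval is diminished.

d3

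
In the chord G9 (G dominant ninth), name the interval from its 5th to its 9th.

perfect fifth

Spelling the chord: G–B–D–F–A.
That puts D below A.
From D to A is 7 semitones, exactly the perfect fifth.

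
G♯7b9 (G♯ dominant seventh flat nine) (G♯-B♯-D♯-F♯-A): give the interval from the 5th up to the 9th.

diminished fifth

The 5th is D♯ and the 9th is A.
D♯ up to A is 6 semitones, a half step narrower than a perfect fifth, so the interval is diminished.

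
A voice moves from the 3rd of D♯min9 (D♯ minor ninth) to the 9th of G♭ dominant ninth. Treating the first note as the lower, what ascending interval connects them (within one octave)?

d3

D♯min9 (D♯ minor ninth) has F♯ as its 3rd, and G♭ dominant ninth has A♭ as its 9th.
3 letter names make it a third; at 2 semitones (a whole step narrower than major) the quality is diminished.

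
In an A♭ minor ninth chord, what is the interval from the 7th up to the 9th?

The chord tones of A♭ minor ninth are A♭–C♭–E♭–G♭–B♭.
So we need the interval from G♭ up to B♭.
From G♭ to B♭ is 4 semitones, exactly the major third.

major 3rd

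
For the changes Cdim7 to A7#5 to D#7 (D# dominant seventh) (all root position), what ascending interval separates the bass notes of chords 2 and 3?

The roots are A and D#.
4 letter names make it a fourth; at 6 semitones (a half step wider than perfect) the quality is augmented.

A4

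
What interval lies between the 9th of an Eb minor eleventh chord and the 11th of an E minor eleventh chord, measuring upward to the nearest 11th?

major 3rd

The 9th of Eb minor eleventh is F; the 11th of E minor eleventh is A.
F up to A spans 3 letter names and 4 semitones — a major third.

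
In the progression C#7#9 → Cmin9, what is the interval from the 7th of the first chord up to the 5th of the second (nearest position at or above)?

C#7#9 has B as its 7th, and Cmin9 has G as its 5th.
From B to G: 8 semitones over a sixth = minor.

minor sixth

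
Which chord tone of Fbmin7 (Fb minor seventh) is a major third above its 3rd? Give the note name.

The chord tones of Fb-7 are Fb Abb Cb Ebb.
The 3rd is Abb. A major third above Abb is Cb.
Cb is the chord's 5th.

Cb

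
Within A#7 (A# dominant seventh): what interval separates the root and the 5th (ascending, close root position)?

A#7: A#, C##, E#, G#.
The root is A# and the 5th is E#.
A# up to E# spans 5 letter names and 7 semitones — a perfect fifth.

perfect 5th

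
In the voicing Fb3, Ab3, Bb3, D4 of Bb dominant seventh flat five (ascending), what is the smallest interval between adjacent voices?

major 2nd

Adjacent intervals: Fb3→Ab3 = major third; Ab3→Bb3 = major second; Bb3→D4 = major third.
The smallest is Ab3 to Bb3, a major second (2 semitones).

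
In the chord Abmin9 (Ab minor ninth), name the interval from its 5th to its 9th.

perfect fifth

Abmin9 (Ab minor ninth): Ab-Cb-Eb-Gb-Bb.
The 5th is Eb and the 9th is Bb.
From Eb to Bb is 7 semitones, exactly the perfect fifth.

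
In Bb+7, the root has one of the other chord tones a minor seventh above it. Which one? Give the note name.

Bb augmented seventh: Bb D F# Ab.
The root is Bb. A minor seventh above Bb is Ab.
Ab is the chord's 7th.

Ab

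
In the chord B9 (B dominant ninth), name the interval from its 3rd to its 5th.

Spelling the chord: B-D#-F#-A-C#.
So we need the interval from D# up to F#.
From D# to F#: 3 semitones over a third = minor.

minor 3rd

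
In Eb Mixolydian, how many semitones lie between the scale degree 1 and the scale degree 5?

7

The scale is Eb F G Ab Bb C Db.
Eb up to Bb is a perfect fifth — 7 semitones.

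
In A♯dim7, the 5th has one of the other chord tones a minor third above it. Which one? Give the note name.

A♯ diminished seventh: A♯-C♯-E-G.
The 5th is E. A minor third above E is G.
G is the chord's 7th.

G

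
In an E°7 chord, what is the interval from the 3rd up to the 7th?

d5

The chord tones of E°7 are E–G–B♭–D♭.
So we need the interval from G up to D♭.
5 letter names make it a fifth; at 6 semitones (a half step narrower than perfect) the quality is diminished.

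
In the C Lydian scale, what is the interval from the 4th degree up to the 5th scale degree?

The scale runs C D E F# G A B.
The 4th degree is F# and the scale degree 5 is G.
2 letter names make it a second; at 1 semitone (a half step narrower than major) the quality is minor.

minor 2nd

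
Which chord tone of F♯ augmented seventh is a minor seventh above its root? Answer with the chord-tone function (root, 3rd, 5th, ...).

7th

F♯+7 is spelled F♯, A♯, C𝄪, E.
The root is F♯. A minor seventh above F♯ is E.
E is the chord's 7th.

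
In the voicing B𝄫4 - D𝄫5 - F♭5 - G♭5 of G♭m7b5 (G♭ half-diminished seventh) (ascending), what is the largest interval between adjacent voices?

major 3rd

Adjacent intervals: B𝄫4→D𝄫5 = minor third; D𝄫5→F♭5 = major third; F♭5→G♭5 = major second.
The largest is D𝄫5 to F♭5, a major third (4 semitones).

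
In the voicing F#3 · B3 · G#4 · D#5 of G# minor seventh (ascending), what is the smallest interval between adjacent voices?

Adjacent intervals: F#3→B3 = perfect fourth; B3→G#4 = major sixth; G#4→D#5 = perfect fifth.
The smallest is F#3 to B3, a perfect fourth (5 semitones).

perfect fourth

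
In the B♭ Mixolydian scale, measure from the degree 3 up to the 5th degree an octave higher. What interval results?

The scale runs B♭ C D E♭ F G A♭.
Degree 3 = D; degree 5 (up an octave) = F.
D up to F is 15 semitones, a half step narrower than a major tenth, so the interval is minor.

minor tenth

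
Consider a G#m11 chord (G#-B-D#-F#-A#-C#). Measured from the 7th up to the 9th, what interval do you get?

M3

7th = F#; 9th = A#.
F# up to A# spans 3 letter names and 4 semitones — a major third.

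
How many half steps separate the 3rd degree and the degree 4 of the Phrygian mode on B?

The scale is B C D E F# G A.
D up to E is a major second — 2 semitones.

2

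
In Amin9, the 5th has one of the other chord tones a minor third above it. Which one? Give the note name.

Amin9 (A minor ninth): A C E G B.
The 5th is E. A minor third above E is G.
G is the chord's 7th.

G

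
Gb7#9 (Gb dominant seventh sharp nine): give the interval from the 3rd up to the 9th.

major seventh

Gb7#9 (Gb dominant seventh sharp nine): Gb, Bb, Db, Fb, A.
That puts Bb below A.
From Bb to A is 11 semitones, exactly the major seventh.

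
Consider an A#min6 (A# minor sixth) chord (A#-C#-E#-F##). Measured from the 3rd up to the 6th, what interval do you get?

augmented 4th

That puts C# below F##.
From C# to F##: 6 semitones over a fourth = augmented.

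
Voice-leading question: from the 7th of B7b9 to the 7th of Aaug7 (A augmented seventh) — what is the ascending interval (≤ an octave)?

The 7th of B7b9 is A; the 7th of Aaug7 (A augmented seventh) is G.
7 letter names make it a seventh; at 10 semitones (a half step narrower than major) the quality is minor.

minor seventh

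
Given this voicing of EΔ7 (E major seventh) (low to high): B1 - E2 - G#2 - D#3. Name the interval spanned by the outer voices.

The outer voices are B1 and D#3.
B up to D# spans 10 letter names and 16 semitones — a major tenth.

M10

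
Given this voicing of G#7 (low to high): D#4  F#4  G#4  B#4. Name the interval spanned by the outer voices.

major sixth

The outer voices are D#4 and B#4.
Counting 6 letters and 9 half steps from D# gives a major sixth.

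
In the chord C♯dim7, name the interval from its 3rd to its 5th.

Spelling the chord: C♯, E, G, B♭.
That puts E below G.
From E to G: 3 semitones over a third = minor.

minor third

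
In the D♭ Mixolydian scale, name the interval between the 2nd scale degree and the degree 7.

minor 6th

Spelling the D♭ Mixolydian scale: D♭ E♭ F G♭ A♭ B♭ C♭.
The 2nd scale degree is E♭ and the 7th scale degree is C♭.
E♭ up to C♭ is 8 semitones, a half step narrower than a major sixth, so the interval is minor.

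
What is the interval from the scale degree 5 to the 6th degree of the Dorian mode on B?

major second

B dorian: B C# D E F# G# A.
Scale degree 5 = F#; scale degree 6 = G#.
From F# to G# is 2 semitones, exactly the major second.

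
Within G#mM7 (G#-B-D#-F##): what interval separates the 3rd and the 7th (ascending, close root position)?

augmented fifth

The 3rd is B and the 7th is F##.
From B to F##: 8 semitones over a fifth = augmented.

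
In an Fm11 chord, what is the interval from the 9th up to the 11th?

m3

The chord tones of Fm11 (F minor eleventh) are F–Ab–C–Eb–G–Bb.
So we need the interval from G up to Bb.
G up to Bb is 3 semitones, a half step narrower than a major third, so the interval is minor.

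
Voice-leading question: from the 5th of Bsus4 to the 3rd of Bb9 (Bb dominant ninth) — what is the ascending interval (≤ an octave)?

The 5th of Bsus4 is F#; the 3rd of Bb9 (Bb dominant ninth) is D.
From F# to D: 8 semitones over a sixth = minor.

minor sixth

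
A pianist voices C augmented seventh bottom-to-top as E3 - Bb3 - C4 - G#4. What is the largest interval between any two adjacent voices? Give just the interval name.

Adjacent intervals: E3→Bb3 = diminished fifth; Bb3→C4 = major second; C4→G#4 = augmented fifth.
The largest is C4 to G#4, an augmented fifth (8 semitones).

A5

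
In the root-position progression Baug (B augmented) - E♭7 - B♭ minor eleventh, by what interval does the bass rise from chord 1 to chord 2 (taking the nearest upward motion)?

The roots are B and E♭.
B up to E♭ is 4 semitones, a half step narrower than a perfect fourth, so the interval is diminished.

diminished fourth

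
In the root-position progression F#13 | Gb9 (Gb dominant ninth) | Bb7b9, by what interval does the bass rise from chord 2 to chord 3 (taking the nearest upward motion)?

major 3rd

The roots are Gb and Bb.
Counting 3 letters and 4 half steps from Gb gives a major third.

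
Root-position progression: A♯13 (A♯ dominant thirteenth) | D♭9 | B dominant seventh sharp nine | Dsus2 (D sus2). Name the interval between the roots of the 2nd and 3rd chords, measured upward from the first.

The roots are D♭ and B.
6 letter names make it a sixth; at 10 semitones (a half step wider than major) the quality is augmented.

augmented sixth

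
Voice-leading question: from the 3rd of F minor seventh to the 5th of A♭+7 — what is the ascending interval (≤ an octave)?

F minor seventh has A♭ as its 3rd, and A♭+7 has E as its 5th.
From A♭ to E: 8 semitones over a fifth = augmented.

augmented 5th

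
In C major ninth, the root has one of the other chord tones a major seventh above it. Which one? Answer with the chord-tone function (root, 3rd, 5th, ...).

7th

Spelling the chord: C E G B D.
The root is C. A major seventh above C is B.
B is the chord's 7th.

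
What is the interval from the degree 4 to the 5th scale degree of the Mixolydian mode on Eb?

major second

Eb mixolydian: Eb F G Ab Bb C Db.
Degree 4 = Ab; degree 5 = Bb.
Ab up to Bb spans 2 letter names and 2 semitones — a major second.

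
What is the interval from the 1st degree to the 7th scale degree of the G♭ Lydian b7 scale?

minor seventh

The scale runs G♭ A♭ B♭ C D♭ E♭ F♭.
That puts G♭ below F♭.
7 letter names make it a seventh; at 10 semitones (a half step narrower than major) the quality is minor.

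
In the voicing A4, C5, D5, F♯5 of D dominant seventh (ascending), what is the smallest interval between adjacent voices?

Adjacent intervals: A4→C5 = minor third; C5→D5 = major second; D5→F♯5 = major third.
The smallest is C5 to D5, a major second (2 semitones).

major 2nd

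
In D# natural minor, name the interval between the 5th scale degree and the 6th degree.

D# natural minor: D# E# F# G# A# B C#.
That puts A# below B.
2 letter names make it a second; at 1 semitone (a half step narrower than major) the quality is minor.

minor 2nd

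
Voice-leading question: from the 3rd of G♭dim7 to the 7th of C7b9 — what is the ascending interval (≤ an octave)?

G♭dim7 has B𝄫 as its 3rd, and C7b9 has B♭ as its 7th.
From B𝄫 to B♭: 1 semitone over a unison = augmented.

augmented unison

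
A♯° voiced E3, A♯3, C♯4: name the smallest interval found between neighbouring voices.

Adjacent intervals: E3→A♯3 = augmented fourth; A♯3→C♯4 = minor third.
The smallest is A♯3 to C♯4, a minor third (3 semitones).

minor third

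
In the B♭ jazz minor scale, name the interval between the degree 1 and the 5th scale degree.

Spelling the B♭ jazz minor scale: B♭ C D♭ E♭ F G A.
So we need the interval from B♭ up to F.
B♭ up to F spans 5 letter names and 7 semitones — a perfect fifth.

P5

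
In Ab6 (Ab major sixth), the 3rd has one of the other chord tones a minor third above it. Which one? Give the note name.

Eb

Ab major sixth is spelled Ab, C, Eb, F.
The 3rd is C. A minor third above C is Eb.
Eb is the chord's 5th.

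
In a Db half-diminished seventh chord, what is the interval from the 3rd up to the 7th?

perfect 5th

Spelling the chord: Db Fb Abb Cb.
So we need the interval from Fb up to Cb.
Counting 5 letters and 7 half steps from Fb gives a perfect fifth.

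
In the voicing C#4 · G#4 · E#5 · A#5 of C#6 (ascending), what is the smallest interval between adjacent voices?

Adjacent intervals: C#4→G#4 = perfect fifth; G#4→E#5 = major sixth; E#5→A#5 = perfect fourth.
The smallest is E#5 to A#5, a perfect fourth (5 semitones).

perfect 4th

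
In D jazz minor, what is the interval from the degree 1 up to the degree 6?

The scale runs D E F G A B C#.
The degree 1 is D and the 6th degree is B.
D up to B spans 6 letter names and 9 semitones — a major sixth.

major sixth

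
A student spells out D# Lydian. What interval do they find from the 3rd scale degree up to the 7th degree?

Spelling D# Lydian: D# E# F## G## A# B# C##.
3rd scale degree = F##; scale degree 7 = C##.
From F## to C## is 7 semitones, exactly the perfect fifth.

perfect fifth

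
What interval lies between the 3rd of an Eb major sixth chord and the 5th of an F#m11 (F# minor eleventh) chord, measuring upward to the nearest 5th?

The 3rd of Eb major sixth is G; the 5th of F#m11 (F# minor eleventh) is C#.
4 letter names make it a fourth; at 6 semitones (a half step wider than perfect) the quality is augmented.

augmented fourth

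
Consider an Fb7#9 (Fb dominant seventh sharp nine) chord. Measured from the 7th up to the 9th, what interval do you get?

Fb7#9 (Fb dominant seventh sharp nine): Fb-Ab-Cb-Ebb-G.
That puts Ebb below G.
From Ebb to G: 5 semitones over a third = augmented.

augmented third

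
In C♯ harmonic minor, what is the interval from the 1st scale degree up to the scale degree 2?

M2

The scale runs C♯ D♯ E F♯ G♯ A B♯.
1st scale degree = C♯; 2nd degree = D♯.
C♯ up to D♯ spans 2 letter names and 2 semitones — a major second.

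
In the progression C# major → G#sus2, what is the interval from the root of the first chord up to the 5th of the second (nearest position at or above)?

C# major has C# as its root, and G#sus2 has D# as its 5th.
Counting 2 letters and 2 half steps from C# gives a major second.

M2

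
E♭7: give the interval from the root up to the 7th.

m7

Spelling the chord: E♭ G B♭ D♭.
The root is E♭ and the 7th is D♭.
From E♭ to D♭: 10 semitones over a seventh = minor.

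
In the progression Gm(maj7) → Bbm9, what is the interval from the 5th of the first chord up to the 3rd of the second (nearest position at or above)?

The 5th of Gm(maj7) is D; the 3rd of Bbm9 is Db.
D up to Db is 11 semitones, a half step narrower than a perfect octave, so the interval is diminished.

d8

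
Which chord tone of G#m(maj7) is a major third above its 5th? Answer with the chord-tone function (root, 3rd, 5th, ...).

7th

G#mM7 (G# minor-major seventh): G# B D# F##.
The 5th is D#. A major third above D# is F##.
F## is the chord's 7th.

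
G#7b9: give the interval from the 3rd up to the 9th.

diminished seventh

G#7b9 is spelled G#, B#, D#, F#, A.
So we need the interval from B# up to A.
From B# to A: 9 semitones over a seventh = diminished.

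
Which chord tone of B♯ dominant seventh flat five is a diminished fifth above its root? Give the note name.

F#

The chord tones of B♯ dominant seventh flat five are B♯, D𝄪, F♯, A♯.
The root is B♯. A diminished fifth above B♯ is F♯.
F♯ is the chord's 5th.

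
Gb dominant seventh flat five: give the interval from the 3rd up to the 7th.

diminished fifth

Gb7b5 (Gb dominant seventh flat five) is spelled Gb Bb Dbb Fb.
That puts Bb below Fb.
Bb up to Fb is 6 semitones, a half step narrower than a perfect fifth, so the interval is diminished.
That tritone between 3rd and 7th is what gives the dominant seventh its pull toward resolution.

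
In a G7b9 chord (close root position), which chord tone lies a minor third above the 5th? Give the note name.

F

The chord tones of G7b9 (G dominant seventh flat nine) are G-B-D-F-Ab.
The 5th is D. A minor third above D is F.
F is the chord's 7th.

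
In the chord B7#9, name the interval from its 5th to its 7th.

minor 3rd

B7#9: B, D♯, F♯, A, C𝄪.
The 5th is F♯ and the 7th is A.
F♯ up to A is 3 semitones, a half step narrower than a major third, so the interval is minor.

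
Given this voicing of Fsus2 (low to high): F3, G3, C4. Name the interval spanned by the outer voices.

P5

The outer voices are F3 and C4.
From F to C is 7 semitones, exactly the perfect fifth.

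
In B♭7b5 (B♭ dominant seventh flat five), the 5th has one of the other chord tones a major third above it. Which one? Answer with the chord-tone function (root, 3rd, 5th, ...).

B♭7b5 (B♭ dominant seventh flat five): B♭–D–F♭–A♭.
The 5th is F♭. A major third above F♭ is A♭.
A♭ is the chord's 7th.

7th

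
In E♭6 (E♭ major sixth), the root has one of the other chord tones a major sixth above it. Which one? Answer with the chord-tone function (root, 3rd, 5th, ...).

The chord tones of E♭6 are E♭, G, B♭, C.
The root is E♭. A major sixth above E♭ is C.
C is the chord's 6th.

6th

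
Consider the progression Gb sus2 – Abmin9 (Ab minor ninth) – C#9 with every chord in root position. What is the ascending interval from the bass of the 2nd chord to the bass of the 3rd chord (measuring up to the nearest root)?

augmented 3rd

The roots are Ab and C#.
Ab up to C# is 5 semitones, a half step wider than a major third, so the interval is augmented.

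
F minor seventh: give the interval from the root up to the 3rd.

F minor seventh: F–Ab–C–Eb.
The root is F and the 3rd is Ab.
From F to Ab: 3 semitones over a third = minor.

minor third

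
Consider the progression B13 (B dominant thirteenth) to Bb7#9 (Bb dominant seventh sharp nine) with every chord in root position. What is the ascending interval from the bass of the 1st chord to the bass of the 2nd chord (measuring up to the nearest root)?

The roots are B and Bb.
8 letter names make it an octave; at 11 semitones (a half step narrower than perfect) the quality is diminished.

diminished octave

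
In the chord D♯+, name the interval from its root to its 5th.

augmented 5th

The chord tones of D♯ augmented are D♯ F𝄪 A𝄪.
The root is D♯ and the 5th is A𝄪.
From D♯ to A𝄪: 8 semitones over a fifth = augmented.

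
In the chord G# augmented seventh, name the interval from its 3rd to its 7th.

Spelling the chord: G#-B#-D##-F#.
That puts B# below F#.
From B# to F#: 6 semitones over a fifth = diminished.

diminished fifth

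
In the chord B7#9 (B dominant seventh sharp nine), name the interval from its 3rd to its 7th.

B dominant seventh sharp nine: B, D#, F#, A, C##.
So we need the interval from D# up to A.
D# up to A is 6 semitones, a half step narrower than a perfect fifth, so the interval is diminished.
That tritone between 3rd and 7th is what gives the dominant seventh its pull toward resolution.

diminished fifth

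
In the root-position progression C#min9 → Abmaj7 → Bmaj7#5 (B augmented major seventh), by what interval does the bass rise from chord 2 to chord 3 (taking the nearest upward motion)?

The roots are Ab and B.
From Ab to B: 3 semitones over a second = augmented.

augmented 2nd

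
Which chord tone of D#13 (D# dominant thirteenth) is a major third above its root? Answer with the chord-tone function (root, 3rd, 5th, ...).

3rd

Spelling the chord: D#-F##-A#-C#-E#-B#.
The root is D#. A major third above D# is F##.
F## is the chord's 3rd.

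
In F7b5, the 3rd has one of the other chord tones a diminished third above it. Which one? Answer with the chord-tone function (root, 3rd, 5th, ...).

5th

F7b5 (F dominant seventh flat five) is spelled F–A–C♭–E♭.
The 3rd is A. A diminished third above A is C♭.
C♭ is the chord's 5th.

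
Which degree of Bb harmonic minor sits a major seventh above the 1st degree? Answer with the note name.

The scale is Bb C Db Eb F Gb A.
The 1st degree is Bb; a major seventh above that is A — scale degree 7.

A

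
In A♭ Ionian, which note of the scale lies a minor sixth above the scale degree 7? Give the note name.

The scale is A♭ B♭ C D♭ E♭ F G.
The scale degree 7 is G; a minor sixth above that is E♭ — scale degree 5.

Eb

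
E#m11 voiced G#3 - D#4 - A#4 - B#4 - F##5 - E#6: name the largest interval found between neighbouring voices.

Adjacent intervals: G#3→D#4 = perfect fifth; D#4→A#4 = perfect fifth; A#4→B#4 = major second; B#4→F##5 = perfect fifth; F##5→E#6 = minor seventh.
The largest is F##5 to E#6, a minor seventh (10 semitones).

minor seventh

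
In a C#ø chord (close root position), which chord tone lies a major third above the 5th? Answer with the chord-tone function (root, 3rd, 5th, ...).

Spelling the chord: C#-E-G-B.
The 5th is G. A major third above G is B.
B is the chord's 7th.

7th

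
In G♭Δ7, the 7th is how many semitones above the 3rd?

7

G♭M7 is spelled G♭–B♭–D♭–F.
B♭ to F is a perfect fifth: 7 semitones.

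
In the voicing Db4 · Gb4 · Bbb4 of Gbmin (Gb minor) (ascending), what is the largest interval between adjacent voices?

Adjacent intervals: Db4→Gb4 = perfect fourth; Gb4→Bbb4 = minor third.
The largest is Db4 to Gb4, a perfect fourth (5 semitones).

perfect fourth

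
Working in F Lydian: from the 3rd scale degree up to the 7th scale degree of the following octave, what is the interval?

The scale runs F G A B C D E.
3rd scale degree = A; 7th scale degree (up an octave) = E.
A up to E spans 12 letter names and 19 semitones — a perfect twelfth.

perfect 12th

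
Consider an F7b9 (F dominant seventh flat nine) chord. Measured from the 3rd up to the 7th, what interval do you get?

Spelling the chord: F-A-C-Eb-Gb.
That puts A below Eb.
A up to Eb is 6 semitones, a half step narrower than a perfect fifth, so the interval is diminished.

diminished 5th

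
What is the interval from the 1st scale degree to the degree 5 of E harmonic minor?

perfect 5th

E harmonic minor: E F# G A B C D#.
1st scale degree = E; degree 5 = B.
Counting 5 letters and 7 half steps from E gives a perfect fifth.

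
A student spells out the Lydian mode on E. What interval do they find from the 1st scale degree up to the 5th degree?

E lydian: E F# G# A# B C# D#.
The 1st scale degree is E and the scale degree 5 is B.
Counting 5 letters and 7 half steps from E gives a perfect fifth.

perfect fifth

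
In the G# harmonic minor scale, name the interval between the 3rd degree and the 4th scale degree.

G# harmonic minor: G# A# B C# D# E F##.
3rd degree = B; scale degree 4 = C#.
From B to C# is 2 semitones, exactly the major second.

major second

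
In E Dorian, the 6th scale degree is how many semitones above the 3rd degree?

6

The scale is E F# G A B C# D.
G up to C# is an augmented fourth — 6 semitones.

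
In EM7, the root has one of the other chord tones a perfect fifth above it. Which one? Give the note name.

B

E major seventh is spelled E G# B D#.
The root is E. A perfect fifth above E is B.
B is the chord's 5th.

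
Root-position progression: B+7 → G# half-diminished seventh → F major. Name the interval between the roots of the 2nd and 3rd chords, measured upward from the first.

The roots are G# and F.
G# up to F is 9 semitones, a whole step narrower than a major seventh, so the interval is diminished.

diminished seventh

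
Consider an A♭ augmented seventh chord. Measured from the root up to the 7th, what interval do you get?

minor 7th

A♭ augmented seventh is spelled A♭, C, E, G♭.
That puts A♭ below G♭.
From A♭ to G♭: 10 semitones over a seventh = minor.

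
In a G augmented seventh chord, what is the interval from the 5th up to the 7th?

diminished third

The chord tones of Gaug7 are G–B–D#–F.
That puts D# below F.
3 letter names make it a third; at 2 semitones (a whole step narrower than major) the quality is diminished.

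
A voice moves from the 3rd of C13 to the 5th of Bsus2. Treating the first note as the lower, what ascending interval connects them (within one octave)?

The 3rd of C13 is E; the 5th of Bsus2 is F♯.
From E to F♯ is 2 semitones, exactly the major second.

major second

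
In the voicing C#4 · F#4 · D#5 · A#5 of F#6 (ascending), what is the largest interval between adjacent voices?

major sixth

Adjacent intervals: C#4→F#4 = perfect fourth; F#4→D#5 = major sixth; D#5→A#5 = perfect fifth.
The largest is F#4 to D#5, a major sixth (9 semitones).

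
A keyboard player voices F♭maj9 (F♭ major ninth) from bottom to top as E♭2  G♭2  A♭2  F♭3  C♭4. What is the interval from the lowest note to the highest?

The outer voices are E♭2 and C♭4.
From E♭ to C♭: 20 semitones over a thirteenth = minor.

minor thirteenth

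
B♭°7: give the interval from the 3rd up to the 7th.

diminished fifth

B♭dim7 (B♭ diminished seventh): B♭, D♭, F♭, A𝄫.
That puts D♭ below A𝄫.
D♭ up to A𝄫 is 6 semitones, a half step narrower than a perfect fifth, so the interval is diminished.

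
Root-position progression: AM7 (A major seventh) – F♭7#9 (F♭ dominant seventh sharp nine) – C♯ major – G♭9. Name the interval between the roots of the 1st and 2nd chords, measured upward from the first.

diminished sixth

The roots are A and F♭.
A up to F♭ is 7 semitones, a whole step narrower than a major sixth, so the interval is diminished.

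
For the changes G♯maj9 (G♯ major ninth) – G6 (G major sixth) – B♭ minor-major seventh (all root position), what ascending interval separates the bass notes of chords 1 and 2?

diminished 8th

The roots are G♯ and G.
From G♯ to G: 11 semitones over an octave = diminished.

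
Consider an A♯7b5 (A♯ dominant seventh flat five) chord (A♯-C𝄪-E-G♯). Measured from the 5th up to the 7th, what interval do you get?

So we need the interval from E up to G♯.
From E to G♯ is 4 semitones, exactly the major third.

major third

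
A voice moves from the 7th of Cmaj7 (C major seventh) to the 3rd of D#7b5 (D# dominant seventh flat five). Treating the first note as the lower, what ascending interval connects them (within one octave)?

The 7th of Cmaj7 (C major seventh) is B; the 3rd of D#7b5 (D# dominant seventh flat five) is F##.
B up to F## is 8 semitones, a half step wider than a perfect fifth, so the interval is augmented.

A5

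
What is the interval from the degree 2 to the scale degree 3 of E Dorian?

Spelling E Dorian: E F# G A B C# D.
That puts F# below G.
From F# to G: 1 semitone over a second = minor.

minor second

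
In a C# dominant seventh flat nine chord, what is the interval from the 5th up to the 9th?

Spelling the chord: C#-E#-G#-B-D.
That puts G# below D.
5 letter names make it a fifth; at 6 semitones (a half step narrower than perfect) the quality is diminished.

diminished fifth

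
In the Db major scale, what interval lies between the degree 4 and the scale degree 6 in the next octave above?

major tenth

The scale runs Db Eb F Gb Ab Bb C.
That puts Gb below Bb.
Counting 10 letters and 16 half steps from Gb gives a major tenth.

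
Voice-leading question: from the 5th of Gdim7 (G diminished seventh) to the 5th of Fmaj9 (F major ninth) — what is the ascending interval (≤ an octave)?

major 7th

The 5th of Gdim7 (G diminished seventh) is Db; the 5th of Fmaj9 (F major ninth) is C.
Db up to C spans 7 letter names and 11 semitones — a major seventh.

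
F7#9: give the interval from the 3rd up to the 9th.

major seventh

The chord tones of F7#9 are F A C Eb G#.
That puts A below G#.
From A to G# is 11 semitones, exactly the major seventh.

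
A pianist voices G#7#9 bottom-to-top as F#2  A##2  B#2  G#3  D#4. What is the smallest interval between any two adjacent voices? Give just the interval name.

Adjacent intervals: F#2→A##2 = augmented third; A##2→B#2 = minor second; B#2→G#3 = minor sixth; G#3→D#4 = perfect fifth.
The smallest is A##2 to B#2, a minor second (1 semitone).

minor second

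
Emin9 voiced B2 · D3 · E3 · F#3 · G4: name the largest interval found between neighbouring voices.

minor ninth

Adjacent intervals: B2→D3 = minor third; D3→E3 = major second; E3→F#3 = major second; F#3→G4 = minor ninth.
The largest is F#3 to G4, a minor ninth (13 semitones).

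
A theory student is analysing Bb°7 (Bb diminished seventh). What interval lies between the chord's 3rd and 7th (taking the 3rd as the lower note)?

diminished fifth

Spelling the chord: Bb Db Fb Abb.
3rd = Db; 7th = Abb.
Db up to Abb is 6 semitones, a half step narrower than a perfect fifth, so the interval is diminished.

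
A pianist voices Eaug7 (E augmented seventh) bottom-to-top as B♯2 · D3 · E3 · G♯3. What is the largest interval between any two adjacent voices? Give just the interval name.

Adjacent intervals: B♯2→D3 = diminished third; D3→E3 = major second; E3→G♯3 = major third.
The largest is E3 to G♯3, a major third (4 semitones).

major 3rd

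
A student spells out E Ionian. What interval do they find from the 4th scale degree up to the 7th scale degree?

augmented fourth

Spelling E Ionian: E F# G# A B C# D#.
The 4th scale degree is A and the degree 7 is D#.
From A to D#: 6 semitones over a fourth = augmented.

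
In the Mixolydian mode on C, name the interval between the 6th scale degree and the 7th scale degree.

The scale runs C D E F G A Bb.
The 6th scale degree is A and the 7th degree is Bb.
2 letter names make it a second; at 1 semitone (a half step narrower than major) the quality is minor.

minor second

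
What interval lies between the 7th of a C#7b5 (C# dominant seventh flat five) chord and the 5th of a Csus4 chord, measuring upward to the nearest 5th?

m6

C#7b5 (C# dominant seventh flat five) has B as its 7th, and Csus4 has G as its 5th.
B up to G is 8 semitones, a half step narrower than a major sixth, so the interval is minor.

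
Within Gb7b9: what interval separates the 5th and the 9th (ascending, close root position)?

Gb7b9 (Gb dominant seventh flat nine) is spelled Gb, Bb, Db, Fb, Abb.
5th = Db; 9th = Abb.
From Db to Abb: 6 semitones over a fifth = diminished.

diminished fifth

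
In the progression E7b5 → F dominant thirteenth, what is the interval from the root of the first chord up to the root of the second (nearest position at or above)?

m2

The root of E7b5 is E; the root of F dominant thirteenth is F.
E up to F is 1 semitone, a half step narrower than a major second, so the interval is minor.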